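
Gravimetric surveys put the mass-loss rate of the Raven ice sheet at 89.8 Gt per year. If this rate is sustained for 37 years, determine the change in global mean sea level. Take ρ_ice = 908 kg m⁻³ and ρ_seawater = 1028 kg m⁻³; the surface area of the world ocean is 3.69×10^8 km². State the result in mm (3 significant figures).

≈ 8.76 mm

Total mass lost = 89.8 Gt/yr × 37 yr = 3323 Gt = 3.323×10^15 kg.
ρ_w = 1028 kg m⁻³, so water volume = 3.323×10^15 / 1028 = 3.232×10^12 m³.
Δh = 3.232×10^12 / 3.69×10^14 = 8.76×10^-3 m = 8.76 mm.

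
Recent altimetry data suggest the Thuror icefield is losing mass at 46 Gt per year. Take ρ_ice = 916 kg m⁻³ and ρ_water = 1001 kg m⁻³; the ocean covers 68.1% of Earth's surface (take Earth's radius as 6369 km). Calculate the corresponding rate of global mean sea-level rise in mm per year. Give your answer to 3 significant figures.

≈ 0.132 mm/yr

ρ_w = 1001 kg m⁻³. Annual water volume added = 46 Gt / ρ_w = 4.600×10^13 kg / 1001 kg m⁻³ = 4.595×10^10 m³.
Δh per year = 4.595×10^10 / 3.47×10^14 = 1.32×10^-4 m = 0.132 mm.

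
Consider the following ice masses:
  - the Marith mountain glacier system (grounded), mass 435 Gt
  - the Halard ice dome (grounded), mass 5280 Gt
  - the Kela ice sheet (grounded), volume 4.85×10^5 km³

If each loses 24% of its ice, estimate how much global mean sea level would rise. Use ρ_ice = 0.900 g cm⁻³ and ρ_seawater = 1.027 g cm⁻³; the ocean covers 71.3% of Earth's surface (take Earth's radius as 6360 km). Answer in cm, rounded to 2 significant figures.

≈ 29 cm

Marith: 0.24 × 435 Gt = 1.044×10^14 kg; dividing by ρ_w = 1.027 g cm⁻³ = 1027 kg m⁻³ gives 1.017×10^11 m³ of water.
Halard: 0.24 × 5280 Gt = 1.267×10^15 kg; dividing by ρ_w = 1027 kg m⁻³ gives 1.234×10^12 m³ of water.
Kela: 0.24 × 4.85×10^5 km³ × (900/1027) = 1.020×10^5 km³ of water.
Total added water ≈ 1.033×10^14 m³ over 3.62×10^14 m² → Δh = 0.285 m = 29 cm.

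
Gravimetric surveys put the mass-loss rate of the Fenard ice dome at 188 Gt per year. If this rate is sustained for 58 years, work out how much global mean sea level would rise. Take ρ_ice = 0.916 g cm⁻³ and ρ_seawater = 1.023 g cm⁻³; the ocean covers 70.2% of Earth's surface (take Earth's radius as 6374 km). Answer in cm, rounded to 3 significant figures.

≈ 2.97 cm

Total mass lost = 188 Gt/yr × 58 yr = 1.090×10^4 Gt = 1.090×10^16 kg.
ρ_w = 1.023 g cm⁻³ = 1023 kg m⁻³, so water volume = 1.090×10^16 / 1023 = 1.066×10^13 m³.
Δh = 1.066×10^13 / 3.58×10^14 = 0.0297 m = 2.97 cm.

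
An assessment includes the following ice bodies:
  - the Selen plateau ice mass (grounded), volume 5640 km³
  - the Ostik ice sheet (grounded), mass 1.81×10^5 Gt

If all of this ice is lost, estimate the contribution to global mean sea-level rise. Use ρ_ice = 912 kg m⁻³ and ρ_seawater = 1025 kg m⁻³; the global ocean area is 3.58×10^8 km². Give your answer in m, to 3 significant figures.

Selen: 5640 km³ × (912/1025) = 5018 km³ of water.
Ostik: 1.81×10^5 Gt = 1.810×10^17 kg; dividing by ρ_w = 1025 kg m⁻³ gives 1.766×10^14 m³ of water.
Total added water ≈ 1.816×10^14 m³ over 3.58×10^14 m² → Δh = 0.507 m.

≈ 0.507 m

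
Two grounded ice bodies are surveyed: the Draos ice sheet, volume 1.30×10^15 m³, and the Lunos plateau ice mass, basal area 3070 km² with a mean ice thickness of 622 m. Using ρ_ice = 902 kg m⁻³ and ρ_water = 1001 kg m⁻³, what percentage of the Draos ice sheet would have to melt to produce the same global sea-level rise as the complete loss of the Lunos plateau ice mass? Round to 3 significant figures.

≈ 0.147 %

Equal sea-level rise means equal mass of meltwater, i.e. equal mass of ice lost.
Ice mass of Lunos: 1.722×10^15 kg; ice mass of Draos: 1.173×10^18 kg.
Fraction required = 1.722×10^15 / 1.173×10^18 = 1.47×10^-3 → 0.147 %.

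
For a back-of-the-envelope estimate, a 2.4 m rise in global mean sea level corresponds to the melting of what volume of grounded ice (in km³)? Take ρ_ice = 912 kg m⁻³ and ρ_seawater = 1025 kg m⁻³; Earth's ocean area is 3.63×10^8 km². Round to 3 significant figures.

Required water volume = Δh × A = 2.4 m × 3.63×10^14 m² = 8.712×10^14 m³ = 8.712×10^5 km³.
Ice volume = water volume × ρ_w/ρ_ice = 8.712×10^5 × 1025/912 = 9.79×10^5 km³.

≈ 9.79×10^5 km³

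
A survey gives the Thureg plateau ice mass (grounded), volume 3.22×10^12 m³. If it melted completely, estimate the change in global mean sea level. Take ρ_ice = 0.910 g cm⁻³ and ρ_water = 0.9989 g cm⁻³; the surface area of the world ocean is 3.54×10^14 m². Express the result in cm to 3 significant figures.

Thureg: 3.22×10^12 m³ × (910/998.9) = 2.933×10^12 m³ of water.
Spread over 3.54×10^14 m² of ocean, Δh = 2.933×10^12 / 3.54×10^14 = 8.29×10^-3 m = 0.829 cm.

≈ 0.829 cm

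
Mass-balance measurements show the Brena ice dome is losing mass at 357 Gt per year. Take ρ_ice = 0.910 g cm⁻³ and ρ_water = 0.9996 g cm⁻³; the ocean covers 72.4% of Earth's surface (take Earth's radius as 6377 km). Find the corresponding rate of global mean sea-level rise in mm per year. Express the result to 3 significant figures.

ρ_w = 0.9996 g cm⁻³ = 999.6 kg m⁻³. Annual water volume added = 357 Gt / ρ_w = 3.570×10^14 kg / 999.6 kg m⁻³ = 3.571×10^11 m³.
Δh per year = 3.571×10^11 / 3.70×10^14 = 9.65×10^-4 m = 0.965 mm.

≈ 0.965 mm/yr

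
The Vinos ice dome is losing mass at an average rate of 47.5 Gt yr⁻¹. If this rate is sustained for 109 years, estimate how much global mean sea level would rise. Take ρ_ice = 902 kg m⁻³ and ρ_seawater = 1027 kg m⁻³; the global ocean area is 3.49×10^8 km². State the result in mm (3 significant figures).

Total mass lost = 47.5 Gt/yr × 109 yr = 5178 Gt = 5.178×10^15 kg.
ρ_w = 1027 kg m⁻³, so water volume = 5.178×10^15 / 1027 = 5.041×10^12 m³.
Δh = 5.041×10^12 / 3.49×10^14 = 0.0144 m = 14.4 mm.

≈ 14.4 mm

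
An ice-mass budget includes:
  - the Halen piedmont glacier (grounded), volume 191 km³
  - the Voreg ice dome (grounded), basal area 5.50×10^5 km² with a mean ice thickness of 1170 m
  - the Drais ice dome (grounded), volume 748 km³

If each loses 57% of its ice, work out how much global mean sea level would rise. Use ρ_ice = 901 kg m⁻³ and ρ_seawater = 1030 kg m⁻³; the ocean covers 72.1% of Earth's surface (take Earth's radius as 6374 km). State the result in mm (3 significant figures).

≈ 873 mm

Halen: 0.57 × 191 km³ × (901/1030) = 95.23 km³ of water.
Voreg: ice volume = 5.50×10^5 km² × 1170 m = 6.435×10^5 km³; 0.57 × 6.435×10^5 × (901/1030) = 3.209×10^5 km³ of water.
Drais: 0.57 × 748 km³ × (901/1030) = 373.0 km³ of water.
Total added water ≈ 3.213×10^14 m³ over 3.68×10^14 m² → Δh = 0.873 m = 873 mm.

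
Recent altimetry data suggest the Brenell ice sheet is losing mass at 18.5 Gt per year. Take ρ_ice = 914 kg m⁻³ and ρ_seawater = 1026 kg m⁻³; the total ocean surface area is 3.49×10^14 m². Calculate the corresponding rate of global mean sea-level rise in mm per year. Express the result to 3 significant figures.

ρ_w = 1026 kg m⁻³. Annual water volume added = 18.5 Gt / ρ_w = 1.850×10^13 kg / 1026 kg m⁻³ = 1.803×10^10 m³.
Δh per year = 1.803×10^10 / 3.49×10^14 = 5.17×10^-5 m = 0.0517 mm.

≈ 0.0517 mm/yr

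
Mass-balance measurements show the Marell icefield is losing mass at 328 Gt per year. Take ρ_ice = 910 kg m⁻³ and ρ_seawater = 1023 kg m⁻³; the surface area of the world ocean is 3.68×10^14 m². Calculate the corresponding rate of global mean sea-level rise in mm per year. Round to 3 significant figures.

ρ_w = 1023 kg m⁻³. Annual water volume added = 328 Gt / ρ_w = 3.280×10^14 kg / 1023 kg m⁻³ = 3.206×10^11 m³.
Δh per year = 3.206×10^11 / 3.68×10^14 = 8.71×10^-4 m = 0.871 mm.

≈ 0.871 mm/yr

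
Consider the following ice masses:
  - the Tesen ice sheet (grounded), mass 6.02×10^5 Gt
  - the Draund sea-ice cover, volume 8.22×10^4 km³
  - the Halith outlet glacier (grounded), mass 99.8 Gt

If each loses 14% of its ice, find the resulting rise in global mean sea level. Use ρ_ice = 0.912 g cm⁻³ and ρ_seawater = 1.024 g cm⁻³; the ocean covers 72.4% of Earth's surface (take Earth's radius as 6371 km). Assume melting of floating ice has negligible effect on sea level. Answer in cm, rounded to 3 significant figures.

Tesen: 0.14 × 6.02×10^5 Gt = 8.428×10^16 kg; dividing by ρ_w = 1.024 g cm⁻³ = 1024 kg m⁻³ gives 8.230×10^13 m³ of water.
The Draund sea-ice cover is floating and already displaces its own weight of water, so its melt adds essentially nothing to sea level.
Halith: 0.14 × 99.8 Gt = 1.397×10^13 kg; dividing by ρ_w = 1024 kg m⁻³ gives 1.364×10^10 m³ of water.
Total added water ≈ 8.232×10^13 m³ over 3.69×10^14 m² → Δh = 0.223 m = 22.3 cm.

≈ 22.3 cm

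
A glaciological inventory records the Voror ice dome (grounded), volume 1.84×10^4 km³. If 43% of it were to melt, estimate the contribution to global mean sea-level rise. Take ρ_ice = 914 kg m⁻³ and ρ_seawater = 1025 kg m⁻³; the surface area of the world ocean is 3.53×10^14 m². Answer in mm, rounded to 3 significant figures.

≈ 20.0 mm

Voror: 0.43 × 1.84×10^4 km³ × (914/1025) = 7055 km³ of water.
Spread over 3.53×10^14 m² of ocean, Δh = 7.055×10^12 / 3.53×10^14 = 0.0200 m = 20.0 mm.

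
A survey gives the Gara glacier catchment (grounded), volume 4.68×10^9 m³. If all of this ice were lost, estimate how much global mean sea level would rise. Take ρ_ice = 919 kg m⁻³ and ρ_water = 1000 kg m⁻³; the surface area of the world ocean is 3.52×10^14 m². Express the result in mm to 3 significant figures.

≈ 0.0122 mm

Gara: 4.68×10^9 m³ × (919/1000) = 4.301×10^9 m³ of water.
Spread over 3.52×10^14 m² of ocean, Δh = 4.301×10^9 / 3.52×10^14 = 1.22×10^-5 m = 0.0122 mm.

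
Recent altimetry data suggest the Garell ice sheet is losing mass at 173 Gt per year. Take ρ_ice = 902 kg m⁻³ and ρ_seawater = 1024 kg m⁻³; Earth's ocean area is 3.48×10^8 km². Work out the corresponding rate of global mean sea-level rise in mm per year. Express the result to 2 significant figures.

≈ 0.49 mm/yr

ρ_w = 1024 kg m⁻³. Annual water volume added = 173 Gt / ρ_w = 1.730×10^14 kg / 1024 kg m⁻³ = 1.689×10^11 m³.
Δh per year = 1.689×10^11 / 3.48×10^14 = 4.85×10^-4 m = 0.49 mm.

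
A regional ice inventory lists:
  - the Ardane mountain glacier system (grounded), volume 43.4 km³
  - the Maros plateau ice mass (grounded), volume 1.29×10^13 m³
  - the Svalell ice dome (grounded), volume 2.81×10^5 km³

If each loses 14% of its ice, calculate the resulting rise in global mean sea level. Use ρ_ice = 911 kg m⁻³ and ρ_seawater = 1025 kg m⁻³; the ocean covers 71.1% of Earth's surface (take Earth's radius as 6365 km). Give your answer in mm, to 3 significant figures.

≈ 101 mm

Ardane: 0.14 × 43.4 km³ × (911/1025) = 5.400 km³ of water.
Maros: 0.14 × 1.29×10^13 m³ × (911/1025) = 1.605×10^12 m³ of water.
Svalell: 0.14 × 2.81×10^5 km³ × (911/1025) = 3.496×10^4 km³ of water.
Total added water ≈ 3.658×10^13 m³ over 3.62×10^14 m² → Δh = 0.101 m = 101 mm.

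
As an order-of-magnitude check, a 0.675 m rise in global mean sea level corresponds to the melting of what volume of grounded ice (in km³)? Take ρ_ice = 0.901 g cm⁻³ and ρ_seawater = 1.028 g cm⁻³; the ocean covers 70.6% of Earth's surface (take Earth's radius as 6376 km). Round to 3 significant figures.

Required water volume = Δh × A = 0.675 m × 3.61×10^14 m² = 2.435×10^14 m³ = 2.435×10^5 km³.
Ice volume = water volume × ρ_w/ρ_ice = 2.435×10^5 × 1028/901 = 2.78×10^5 km³.

≈ 2.78×10^5 km³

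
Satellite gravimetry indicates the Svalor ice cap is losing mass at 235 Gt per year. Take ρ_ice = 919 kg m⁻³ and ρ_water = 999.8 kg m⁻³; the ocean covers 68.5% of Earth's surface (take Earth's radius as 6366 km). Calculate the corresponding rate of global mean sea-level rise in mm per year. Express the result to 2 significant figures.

ρ_w = 999.8 kg m⁻³. Annual water volume added = 235 Gt / ρ_w = 2.350×10^14 kg / 999.8 kg m⁻³ = 2.350×10^11 m³.
Δh per year = 2.350×10^11 / 3.49×10^14 = 6.74×10^-4 m = 0.67 mm.

≈ 0.67 mm/yr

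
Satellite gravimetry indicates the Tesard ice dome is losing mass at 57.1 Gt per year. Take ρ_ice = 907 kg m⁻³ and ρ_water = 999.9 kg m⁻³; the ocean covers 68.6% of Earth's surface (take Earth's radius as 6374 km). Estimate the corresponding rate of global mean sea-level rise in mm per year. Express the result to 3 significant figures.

≈ 0.163 mm/yr

ρ_w = 999.9 kg m⁻³. Annual water volume added = 57.1 Gt / ρ_w = 5.710×10^13 kg / 999.9 kg m⁻³ = 5.711×10^10 m³.
Δh per year = 5.711×10^10 / 3.50×10^14 = 1.63×10^-4 m = 0.163 mm.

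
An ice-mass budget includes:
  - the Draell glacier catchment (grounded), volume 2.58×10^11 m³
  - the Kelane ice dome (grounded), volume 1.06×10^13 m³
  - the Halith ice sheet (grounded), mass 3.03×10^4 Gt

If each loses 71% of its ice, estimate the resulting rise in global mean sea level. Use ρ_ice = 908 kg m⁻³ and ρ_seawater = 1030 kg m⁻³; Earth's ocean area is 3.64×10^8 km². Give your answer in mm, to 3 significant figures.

≈ 76.1 mm

Draell: 0.71 × 2.58×10^11 m³ × (908/1030) = 1.615×10^11 m³ of water.
Kelane: 0.71 × 1.06×10^13 m³ × (908/1030) = 6.635×10^12 m³ of water.
Halith: 0.71 × 3.03×10^4 Gt = 2.151×10^16 kg; dividing by ρ_w = 1030 kg m⁻³ gives 2.089×10^13 m³ of water.
Total added water ≈ 2.768×10^13 m³ over 3.64×10^14 m² → Δh = 0.0761 m = 76.1 mm.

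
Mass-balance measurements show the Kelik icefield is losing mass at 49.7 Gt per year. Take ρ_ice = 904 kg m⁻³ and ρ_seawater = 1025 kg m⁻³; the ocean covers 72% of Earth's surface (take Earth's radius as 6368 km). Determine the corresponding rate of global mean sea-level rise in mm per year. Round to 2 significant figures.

ρ_w = 1025 kg m⁻³. Annual water volume added = 49.7 Gt / ρ_w = 4.970×10^13 kg / 1025 kg m⁻³ = 4.849×10^10 m³.
Δh per year = 4.849×10^10 / 3.67×10^14 = 1.32×10^-4 m = 0.13 mm.

≈ 0.13 mm/yr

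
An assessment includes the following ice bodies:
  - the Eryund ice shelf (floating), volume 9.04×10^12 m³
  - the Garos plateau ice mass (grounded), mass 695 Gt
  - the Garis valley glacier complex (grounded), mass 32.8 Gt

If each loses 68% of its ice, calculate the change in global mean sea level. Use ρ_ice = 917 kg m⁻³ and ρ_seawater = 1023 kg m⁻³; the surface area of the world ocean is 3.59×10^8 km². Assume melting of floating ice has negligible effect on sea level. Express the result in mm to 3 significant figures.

The Eryund ice shelf is floating and already displaces its own weight of water, so its melt adds essentially nothing to sea level.
Garos: 0.68 × 695 Gt = 4.726×10^14 kg; dividing by ρ_w = 1023 kg m⁻³ gives 4.620×10^11 m³ of water.
Garis: 0.68 × 32.8 Gt = 2.230×10^13 kg; dividing by ρ_w = 1023 kg m⁻³ gives 2.180×10^10 m³ of water.
Total added water ≈ 4.838×10^11 m³ over 3.59×10^14 m² → Δh = 1.35×10^-3 m = 1.35 mm.

≈ 1.35 mm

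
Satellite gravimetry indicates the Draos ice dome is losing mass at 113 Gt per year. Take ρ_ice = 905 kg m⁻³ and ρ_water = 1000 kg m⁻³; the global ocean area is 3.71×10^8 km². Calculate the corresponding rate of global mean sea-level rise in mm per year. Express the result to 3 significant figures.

ρ_w = 1000 kg m⁻³. Annual water volume added = 113 Gt / ρ_w = 1.130×10^14 kg / 1000 kg m⁻³ = 1.130×10^11 m³.
Δh per year = 1.130×10^11 / 3.71×10^14 = 3.05×10^-4 m = 0.305 mm.

≈ 0.305 mm/yr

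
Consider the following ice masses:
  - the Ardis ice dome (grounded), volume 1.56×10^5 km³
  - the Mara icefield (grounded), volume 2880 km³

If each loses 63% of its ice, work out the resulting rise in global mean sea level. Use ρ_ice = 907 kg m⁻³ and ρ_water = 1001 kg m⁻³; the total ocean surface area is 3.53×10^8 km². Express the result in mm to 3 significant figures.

Ardis: 0.63 × 1.56×10^5 km³ × (907/1001) = 8.905×10^4 km³ of water.
Mara: 0.63 × 2880 km³ × (907/1001) = 1644 km³ of water.
Total added water ≈ 9.069×10^13 m³ over 3.53×10^14 m² → Δh = 0.257 m = 257 mm.

≈ 257 mm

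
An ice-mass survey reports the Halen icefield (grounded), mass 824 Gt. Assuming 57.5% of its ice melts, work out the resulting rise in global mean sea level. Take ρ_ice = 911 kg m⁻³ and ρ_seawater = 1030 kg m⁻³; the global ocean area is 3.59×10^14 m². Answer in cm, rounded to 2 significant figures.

Halen: 0.575 × 824 Gt = 4.738×10^14 kg; dividing by ρ_w = 1030 kg m⁻³ gives 4.600×10^11 m³ of water.
Spread over 3.59×10^14 m² of ocean, Δh = 4.600×10^11 / 3.59×10^14 = 1.28×10^-3 m = 0.13 cm.

≈ 0.13 cm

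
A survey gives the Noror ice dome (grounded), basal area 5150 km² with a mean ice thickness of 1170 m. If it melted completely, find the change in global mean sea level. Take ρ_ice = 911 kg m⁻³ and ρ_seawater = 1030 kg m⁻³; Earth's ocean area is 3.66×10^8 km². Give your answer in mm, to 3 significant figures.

≈ 14.6 mm

Noror: ice volume = 5150 km² × 1170 m = 6026 km³; 6026 × (911/1030) = 5329 km³ of water.
Spread over 3.66×10^14 m² of ocean, Δh = 5.329×10^12 / 3.66×10^14 = 0.0146 m = 14.6 mm.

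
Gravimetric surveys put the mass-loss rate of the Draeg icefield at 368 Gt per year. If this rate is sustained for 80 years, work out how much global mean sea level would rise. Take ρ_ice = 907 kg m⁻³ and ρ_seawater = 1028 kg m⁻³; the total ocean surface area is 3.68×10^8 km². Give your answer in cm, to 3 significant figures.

Total mass lost = 368 Gt/yr × 80 yr = 2.944×10^4 Gt = 2.944×10^16 kg.
ρ_w = 1028 kg m⁻³, so water volume = 2.944×10^16 / 1028 = 2.864×10^13 m³.
Δh = 2.864×10^13 / 3.68×10^14 = 0.0778 m = 7.78 cm.

≈ 7.78 cm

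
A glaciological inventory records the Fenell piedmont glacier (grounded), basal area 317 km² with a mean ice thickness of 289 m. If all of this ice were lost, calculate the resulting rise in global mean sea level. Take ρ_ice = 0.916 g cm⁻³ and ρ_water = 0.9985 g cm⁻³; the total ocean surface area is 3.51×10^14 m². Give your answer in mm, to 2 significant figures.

Fenell: ice volume = 317 km² × 289 m = 91.61 km³; 91.61 × (916/998.5) = 84.04 km³ of water.
Spread over 3.51×10^14 m² of ocean, Δh = 8.404×10^10 / 3.51×10^14 = 2.39×10^-4 m = 0.24 mm.

≈ 0.24 mm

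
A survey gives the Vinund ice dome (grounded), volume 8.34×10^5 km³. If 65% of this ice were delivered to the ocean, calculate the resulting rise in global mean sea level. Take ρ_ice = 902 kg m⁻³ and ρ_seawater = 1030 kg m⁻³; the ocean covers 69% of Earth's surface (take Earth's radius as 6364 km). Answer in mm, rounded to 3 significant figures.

≈ 1350 mm

Vinund: 0.65 × 8.34×10^5 km³ × (902/1030) = 4.747×10^5 km³ of water.
Spread over 3.51×10^14 m² of ocean, Δh = 4.747×10^14 / 3.51×10^14 = 1.35 m = 1350 mm.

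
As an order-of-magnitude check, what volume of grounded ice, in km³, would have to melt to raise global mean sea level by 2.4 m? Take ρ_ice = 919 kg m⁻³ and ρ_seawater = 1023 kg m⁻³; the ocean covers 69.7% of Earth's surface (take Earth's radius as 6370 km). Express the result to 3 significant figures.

≈ 9.49×10^5 km³

Required water volume = Δh × A = 2.4 m × 3.55×10^14 m² = 8.530×10^14 m³ = 8.530×10^5 km³.
Ice volume = water volume × ρ_w/ρ_ice = 8.530×10^5 × 1023/919 = 9.49×10^5 km³.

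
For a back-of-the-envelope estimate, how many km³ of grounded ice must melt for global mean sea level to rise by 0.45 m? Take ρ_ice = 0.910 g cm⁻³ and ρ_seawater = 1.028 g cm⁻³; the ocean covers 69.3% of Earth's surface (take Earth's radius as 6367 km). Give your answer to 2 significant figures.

Required water volume = Δh × A = 0.45 m × 3.53×10^14 m² = 1.589×10^14 m³ = 1.589×10^5 km³.
Ice volume = water volume × ρ_w/ρ_ice = 1.589×10^5 × 1028/910 = 1.8×10^5 km³.

≈ 1.8×10^5 km³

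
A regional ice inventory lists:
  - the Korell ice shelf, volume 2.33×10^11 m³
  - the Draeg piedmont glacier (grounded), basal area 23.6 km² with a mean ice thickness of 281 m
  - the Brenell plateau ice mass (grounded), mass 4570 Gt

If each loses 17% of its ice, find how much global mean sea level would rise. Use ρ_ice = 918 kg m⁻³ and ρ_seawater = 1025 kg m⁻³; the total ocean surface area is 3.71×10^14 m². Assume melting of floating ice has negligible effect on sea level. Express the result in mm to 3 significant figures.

The Korell ice shelf is floating and already displaces its own weight of water, so its melt adds essentially nothing to sea level.
Draeg: ice volume = 23.6 km² × 281 m = 6.632 km³; 0.17 × 6.632 × (918/1025) = 1.010 km³ of water.
Brenell: 0.17 × 4570 Gt = 7.769×10^14 kg; dividing by ρ_w = 1025 kg m⁻³ gives 7.580×10^11 m³ of water.
Total added water ≈ 7.590×10^11 m³ over 3.71×10^14 m² → Δh = 2.05×10^-3 m = 2.05 mm.

≈ 2.05 mm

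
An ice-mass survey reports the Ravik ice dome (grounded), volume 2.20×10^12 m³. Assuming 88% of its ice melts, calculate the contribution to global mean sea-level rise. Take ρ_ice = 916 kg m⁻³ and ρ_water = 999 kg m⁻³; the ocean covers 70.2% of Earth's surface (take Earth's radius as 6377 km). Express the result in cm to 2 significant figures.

≈ 0.49 cm

Ravik: 0.88 × 2.20×10^12 m³ × (916/999) = 1.775×10^12 m³ of water.
Spread over 3.59×10^14 m² of ocean, Δh = 1.775×10^12 / 3.59×10^14 = 4.95×10^-3 m = 0.49 cm.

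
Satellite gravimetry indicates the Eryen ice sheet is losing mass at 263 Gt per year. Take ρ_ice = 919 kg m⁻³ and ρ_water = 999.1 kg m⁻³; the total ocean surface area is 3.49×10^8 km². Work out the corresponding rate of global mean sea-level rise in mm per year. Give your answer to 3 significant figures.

ρ_w = 999.1 kg m⁻³. Annual water volume added = 263 Gt / ρ_w = 2.630×10^14 kg / 999.1 kg m⁻³ = 2.632×10^11 m³.
Δh per year = 2.632×10^11 / 3.49×10^14 = 7.54×10^-4 m = 0.754 mm.

≈ 0.754 mm/yr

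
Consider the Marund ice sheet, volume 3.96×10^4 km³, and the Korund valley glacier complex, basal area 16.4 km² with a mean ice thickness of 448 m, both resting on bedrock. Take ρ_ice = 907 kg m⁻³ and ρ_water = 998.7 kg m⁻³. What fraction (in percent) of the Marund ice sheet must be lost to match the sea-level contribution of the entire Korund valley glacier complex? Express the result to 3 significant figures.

Equal sea-level rise means equal mass of meltwater, i.e. equal mass of ice lost.
Ice mass of Korund: 6.664×10^12 kg; ice mass of Marund: 3.592×10^16 kg.
Fraction required = 6.664×10^12 / 3.592×10^16 = 1.86×10^-4 → 0.0186 %.

≈ 0.0186 %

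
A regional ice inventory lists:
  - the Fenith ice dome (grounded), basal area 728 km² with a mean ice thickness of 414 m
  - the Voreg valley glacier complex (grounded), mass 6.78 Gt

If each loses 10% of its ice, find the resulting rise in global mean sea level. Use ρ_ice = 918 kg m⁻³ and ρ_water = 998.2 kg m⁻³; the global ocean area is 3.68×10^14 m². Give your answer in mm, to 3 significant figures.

Fenith: ice volume = 728 km² × 414 m = 301.4 km³; 0.1 × 301.4 × (918/998.2) = 27.72 km³ of water.
Voreg: 0.1 × 6.78 Gt = 6.780×10^11 kg; dividing by ρ_w = 998.2 kg m⁻³ gives 6.792×10^8 m³ of water.
Total added water ≈ 2.840×10^10 m³ over 3.68×10^14 m² → Δh = 7.72×10^-5 m = 0.0772 mm.

≈ 0.0772 mm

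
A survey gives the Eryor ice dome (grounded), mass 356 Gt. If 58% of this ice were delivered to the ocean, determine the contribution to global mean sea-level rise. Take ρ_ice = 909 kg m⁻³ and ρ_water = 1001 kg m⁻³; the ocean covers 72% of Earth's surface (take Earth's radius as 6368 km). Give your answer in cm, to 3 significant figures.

≈ 0.0562 cm

Eryor: 0.58 × 356 Gt = 2.065×10^14 kg; dividing by ρ_w = 1001 kg m⁻³ gives 2.063×10^11 m³ of water.
Spread over 3.67×10^14 m² of ocean, Δh = 2.063×10^11 / 3.67×10^14 = 5.62×10^-4 m = 0.0562 cm.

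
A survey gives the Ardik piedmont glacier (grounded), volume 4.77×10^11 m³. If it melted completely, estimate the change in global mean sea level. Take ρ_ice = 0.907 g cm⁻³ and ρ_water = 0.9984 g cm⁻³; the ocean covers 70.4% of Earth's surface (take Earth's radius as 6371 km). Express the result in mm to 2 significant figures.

≈ 1.2 mm

Ardik: 4.77×10^11 m³ × (907/998.4) = 4.333×10^11 m³ of water.
Spread over 3.59×10^14 m² of ocean, Δh = 4.333×10^11 / 3.59×10^14 = 1.21×10^-3 m = 1.2 mm.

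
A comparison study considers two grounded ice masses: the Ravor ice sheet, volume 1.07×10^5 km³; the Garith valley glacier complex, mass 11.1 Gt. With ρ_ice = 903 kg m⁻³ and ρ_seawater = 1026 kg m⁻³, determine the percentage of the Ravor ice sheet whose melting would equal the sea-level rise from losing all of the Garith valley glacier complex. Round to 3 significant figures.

Equal sea-level rise means equal mass of meltwater, i.e. equal mass of ice lost.
Ice mass of Garith: 1.110×10^13 kg; ice mass of Ravor: 9.662×10^16 kg.
Fraction required = 1.110×10^13 / 9.662×10^16 = 1.15×10^-4 → 0.0115 %.

≈ 0.0115 %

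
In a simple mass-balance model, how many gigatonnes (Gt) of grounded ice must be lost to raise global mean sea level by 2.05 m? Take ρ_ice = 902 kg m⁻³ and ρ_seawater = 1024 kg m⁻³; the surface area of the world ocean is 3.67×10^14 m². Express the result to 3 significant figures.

≈ 7.70×10^5 Gt

Required water volume = Δh × A = 2.05 m × 3.67×10^14 m² = 7.523×10^14 m³.
ρ_w = 1024 kg m⁻³, so the mass of water = 7.523×10^14 m³ × 1024 kg m⁻³ = 7.704×10^17 kg = 7.70×10^5 Gt (and the same mass of ice, by conservation).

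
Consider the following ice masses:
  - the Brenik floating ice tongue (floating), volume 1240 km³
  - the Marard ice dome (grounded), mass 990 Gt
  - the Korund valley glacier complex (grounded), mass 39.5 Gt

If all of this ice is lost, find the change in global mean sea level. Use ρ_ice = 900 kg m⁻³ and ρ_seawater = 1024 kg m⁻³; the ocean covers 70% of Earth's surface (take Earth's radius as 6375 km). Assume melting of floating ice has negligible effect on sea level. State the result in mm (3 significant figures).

≈ 2.81 mm

The Brenik floating ice tongue is floating and already displaces its own weight of water, so its melt adds essentially nothing to sea level.
Marard: 990 Gt = 9.900×10^14 kg; dividing by ρ_w = 1024 kg m⁻³ gives 9.668×10^11 m³ of water.
Korund: 39.5 Gt = 3.950×10^13 kg; dividing by ρ_w = 1024 kg m⁻³ gives 3.857×10^10 m³ of water.
Total added water ≈ 1.005×10^12 m³ over 3.57×10^14 m² → Δh = 2.81×10^-3 m = 2.81 mm.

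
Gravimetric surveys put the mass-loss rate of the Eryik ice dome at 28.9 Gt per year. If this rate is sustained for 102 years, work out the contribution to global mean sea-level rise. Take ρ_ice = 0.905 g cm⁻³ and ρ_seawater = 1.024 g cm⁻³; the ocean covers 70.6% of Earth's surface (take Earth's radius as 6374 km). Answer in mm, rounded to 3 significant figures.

≈ 7.99 mm

Total mass lost = 28.9 Gt/yr × 102 yr = 2948 Gt = 2.948×10^15 kg.
ρ_w = 1.024 g cm⁻³ = 1024 kg m⁻³, so water volume = 2.948×10^15 / 1024 = 2.879×10^12 m³.
Δh = 2.879×10^12 / 3.60×10^14 = 7.99×10^-3 m = 7.99 mm.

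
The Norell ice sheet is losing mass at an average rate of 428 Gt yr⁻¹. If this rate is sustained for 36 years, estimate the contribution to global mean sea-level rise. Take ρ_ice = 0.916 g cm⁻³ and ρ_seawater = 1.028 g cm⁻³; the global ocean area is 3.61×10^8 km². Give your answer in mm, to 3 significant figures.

Total mass lost = 428 Gt/yr × 36 yr = 1.541×10^4 Gt = 1.541×10^16 kg.
ρ_w = 1.028 g cm⁻³ = 1028 kg m⁻³, so water volume = 1.541×10^16 / 1028 = 1.499×10^13 m³.
Δh = 1.499×10^13 / 3.61×10^14 = 0.0415 m = 41.5 mm.

≈ 41.5 mm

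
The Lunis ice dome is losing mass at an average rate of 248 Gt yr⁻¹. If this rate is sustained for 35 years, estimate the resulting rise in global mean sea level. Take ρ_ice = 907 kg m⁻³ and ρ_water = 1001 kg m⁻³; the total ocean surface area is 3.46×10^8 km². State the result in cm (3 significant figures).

Total mass lost = 248 Gt/yr × 35 yr = 8680 Gt = 8.680×10^15 kg.
ρ_w = 1001 kg m⁻³, so water volume = 8.680×10^15 / 1001 = 8.671×10^12 m³.
Δh = 8.671×10^12 / 3.46×10^14 = 0.0251 m = 2.51 cm.

≈ 2.51 cm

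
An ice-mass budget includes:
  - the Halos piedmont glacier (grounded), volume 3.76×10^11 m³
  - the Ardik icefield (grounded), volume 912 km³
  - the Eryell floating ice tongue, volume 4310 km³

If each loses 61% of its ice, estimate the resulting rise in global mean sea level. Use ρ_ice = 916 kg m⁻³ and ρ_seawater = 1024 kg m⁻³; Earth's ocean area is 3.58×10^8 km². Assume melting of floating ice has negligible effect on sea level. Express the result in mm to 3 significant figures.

Halos: 0.61 × 3.76×10^11 m³ × (916/1024) = 2.052×10^11 m³ of water.
Ardik: 0.61 × 912 km³ × (916/1024) = 497.6 km³ of water.
The Eryell floating ice tongue is floating and already displaces its own weight of water, so its melt adds essentially nothing to sea level.
Total added water ≈ 7.028×10^11 m³ over 3.58×10^14 m² → Δh = 1.96×10^-3 m = 1.96 mm.

≈ 1.96 mm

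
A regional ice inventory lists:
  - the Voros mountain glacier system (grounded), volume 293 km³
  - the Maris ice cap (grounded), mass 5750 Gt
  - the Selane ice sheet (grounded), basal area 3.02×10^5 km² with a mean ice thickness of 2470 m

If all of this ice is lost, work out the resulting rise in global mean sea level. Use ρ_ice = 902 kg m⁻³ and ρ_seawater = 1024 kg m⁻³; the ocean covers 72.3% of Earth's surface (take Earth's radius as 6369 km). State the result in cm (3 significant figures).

≈ 180 cm

Voros: 293 km³ × (902/1024) = 258.1 km³ of water.
Maris: 5750 Gt = 5.750×10^15 kg; dividing by ρ_w = 1024 kg m⁻³ gives 5.615×10^12 m³ of water.
Selane: ice volume = 3.02×10^5 km² × 2470 m = 7.459×10^5 km³; 7.459×10^5 × (902/1024) = 6.571×10^5 km³ of water.
Total added water ≈ 6.629×10^14 m³ over 3.69×10^14 m² → Δh = 1.80 m = 180 cm.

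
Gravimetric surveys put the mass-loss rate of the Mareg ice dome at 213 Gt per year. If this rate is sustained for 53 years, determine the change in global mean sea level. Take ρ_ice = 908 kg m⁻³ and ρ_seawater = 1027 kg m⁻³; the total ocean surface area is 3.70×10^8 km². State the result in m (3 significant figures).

≈ 0.0297 m

Total mass lost = 213 Gt/yr × 53 yr = 1.129×10^4 Gt = 1.129×10^16 kg.
ρ_w = 1027 kg m⁻³, so water volume = 1.129×10^16 / 1027 = 1.099×10^13 m³.
Δh = 1.099×10^13 / 3.70×10^14 = 0.0297 m.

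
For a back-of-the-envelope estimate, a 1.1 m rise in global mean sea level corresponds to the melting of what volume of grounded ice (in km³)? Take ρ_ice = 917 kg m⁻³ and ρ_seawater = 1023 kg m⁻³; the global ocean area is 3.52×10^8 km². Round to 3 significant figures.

Required water volume = Δh × A = 1.1 m × 3.52×10^14 m² = 3.872×10^14 m³ = 3.872×10^5 km³.
Ice volume = water volume × ρ_w/ρ_ice = 3.872×10^5 × 1023/917 = 4.32×10^5 km³.

≈ 4.32×10^5 km³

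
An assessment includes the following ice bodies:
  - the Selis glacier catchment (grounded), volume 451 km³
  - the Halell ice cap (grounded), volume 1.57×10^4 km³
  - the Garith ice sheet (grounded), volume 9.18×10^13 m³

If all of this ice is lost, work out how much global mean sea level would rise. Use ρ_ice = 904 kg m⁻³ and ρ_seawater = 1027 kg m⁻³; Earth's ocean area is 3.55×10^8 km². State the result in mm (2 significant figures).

≈ 270 mm

Selis: 451 km³ × (904/1027) = 397.0 km³ of water.
Halell: 1.57×10^4 km³ × (904/1027) = 1.382×10^4 km³ of water.
Garith: 9.18×10^13 m³ × (904/1027) = 8.081×10^13 m³ of water.
Total added water ≈ 9.502×10^13 m³ over 3.55×10^14 m² → Δh = 0.268 m = 270 mm.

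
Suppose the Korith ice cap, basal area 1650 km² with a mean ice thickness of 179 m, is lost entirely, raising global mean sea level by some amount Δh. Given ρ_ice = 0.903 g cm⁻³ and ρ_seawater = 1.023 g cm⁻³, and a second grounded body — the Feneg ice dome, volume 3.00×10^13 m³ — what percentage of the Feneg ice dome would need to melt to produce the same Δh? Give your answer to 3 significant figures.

Equal sea-level rise means equal mass of meltwater, i.e. equal mass of ice lost.
Ice mass of Korith: 2.667×10^14 kg; ice mass of Feneg: 2.709×10^16 kg.
Fraction required = 2.667×10^14 / 2.709×10^16 = 9.85×10^-3 → 0.985 %.

≈ 0.985 %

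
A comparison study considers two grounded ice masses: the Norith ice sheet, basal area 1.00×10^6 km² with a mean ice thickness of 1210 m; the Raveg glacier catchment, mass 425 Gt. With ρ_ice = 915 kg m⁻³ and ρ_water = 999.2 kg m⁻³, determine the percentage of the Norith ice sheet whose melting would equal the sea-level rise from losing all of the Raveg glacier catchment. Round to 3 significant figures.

≈ 0.0384 %

Equal sea-level rise means equal mass of meltwater, i.e. equal mass of ice lost.
Ice mass of Raveg: 4.250×10^14 kg; ice mass of Norith: 1.107×10^18 kg.
Fraction required = 4.250×10^14 / 1.107×10^18 = 3.84×10^-4 → 0.0384 %.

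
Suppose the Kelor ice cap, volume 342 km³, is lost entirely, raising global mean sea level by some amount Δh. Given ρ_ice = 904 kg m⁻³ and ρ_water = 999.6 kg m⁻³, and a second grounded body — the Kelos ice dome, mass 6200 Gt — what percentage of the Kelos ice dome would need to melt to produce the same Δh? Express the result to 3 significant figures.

≈ 4.99 %

Equal sea-level rise means equal mass of meltwater, i.e. equal mass of ice lost.
Ice mass of Kelor: 3.092×10^14 kg; ice mass of Kelos: 6.200×10^15 kg.
Fraction required = 3.092×10^14 / 6.200×10^15 = 0.0499 → 4.99 %.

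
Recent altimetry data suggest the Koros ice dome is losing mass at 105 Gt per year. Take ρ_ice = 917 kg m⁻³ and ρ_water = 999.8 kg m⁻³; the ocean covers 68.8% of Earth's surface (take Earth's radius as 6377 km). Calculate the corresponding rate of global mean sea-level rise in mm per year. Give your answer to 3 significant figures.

ρ_w = 999.8 kg m⁻³. Annual water volume added = 105 Gt / ρ_w = 1.050×10^14 kg / 999.8 kg m⁻³ = 1.050×10^11 m³.
Δh per year = 1.050×10^11 / 3.52×10^14 = 2.99×10^-4 m = 0.299 mm.

≈ 0.299 mm/yr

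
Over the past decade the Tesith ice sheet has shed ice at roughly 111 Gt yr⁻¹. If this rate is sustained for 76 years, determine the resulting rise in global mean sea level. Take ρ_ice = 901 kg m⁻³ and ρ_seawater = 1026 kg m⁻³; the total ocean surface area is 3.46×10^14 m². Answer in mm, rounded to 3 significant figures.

Total mass lost = 111 Gt/yr × 76 yr = 8436 Gt = 8.436×10^15 kg.
ρ_w = 1026 kg m⁻³, so water volume = 8.436×10^15 / 1026 = 8.222×10^12 m³.
Δh = 8.222×10^12 / 3.46×10^14 = 0.0238 m = 23.8 mm.

≈ 23.8 mm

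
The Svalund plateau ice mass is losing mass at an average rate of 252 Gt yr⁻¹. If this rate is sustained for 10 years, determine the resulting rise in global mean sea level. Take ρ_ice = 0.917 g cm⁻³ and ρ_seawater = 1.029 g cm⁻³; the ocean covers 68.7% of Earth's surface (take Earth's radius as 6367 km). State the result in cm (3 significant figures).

Total mass lost = 252 Gt/yr × 10 yr = 2520 Gt = 2.520×10^15 kg.
ρ_w = 1.029 g cm⁻³ = 1029 kg m⁻³, so water volume = 2.520×10^15 / 1029 = 2.449×10^12 m³.
Δh = 2.449×10^12 / 3.50×10^14 = 7.00×10^-3 m = 0.700 cm.

≈ 0.700 cm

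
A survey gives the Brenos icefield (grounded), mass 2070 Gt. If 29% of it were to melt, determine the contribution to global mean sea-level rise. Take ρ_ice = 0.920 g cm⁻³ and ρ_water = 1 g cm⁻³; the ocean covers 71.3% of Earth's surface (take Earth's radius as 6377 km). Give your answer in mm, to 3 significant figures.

Brenos: 0.29 × 2070 Gt = 6.003×10^14 kg; dividing by ρ_w = 1 g cm⁻³ = 1000 kg m⁻³ gives 6.003×10^11 m³ of water.
Spread over 3.64×10^14 m² of ocean, Δh = 6.003×10^11 / 3.64×10^14 = 1.65×10^-3 m = 1.65 mm.

≈ 1.65 mm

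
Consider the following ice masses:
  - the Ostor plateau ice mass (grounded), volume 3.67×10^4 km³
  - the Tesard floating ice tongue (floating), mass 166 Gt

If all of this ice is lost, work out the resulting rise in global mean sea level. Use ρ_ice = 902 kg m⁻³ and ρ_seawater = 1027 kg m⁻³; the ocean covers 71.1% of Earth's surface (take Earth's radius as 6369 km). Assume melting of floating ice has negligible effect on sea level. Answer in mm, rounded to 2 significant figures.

Ostor: 3.67×10^4 km³ × (902/1027) = 3.223×10^4 km³ of water.
The Tesard floating ice tongue is floating and already displaces its own weight of water, so its melt adds essentially nothing to sea level.
Total added water ≈ 3.223×10^13 m³ over 3.62×10^14 m² → Δh = 0.0889 m = 89 mm.

≈ 89 mm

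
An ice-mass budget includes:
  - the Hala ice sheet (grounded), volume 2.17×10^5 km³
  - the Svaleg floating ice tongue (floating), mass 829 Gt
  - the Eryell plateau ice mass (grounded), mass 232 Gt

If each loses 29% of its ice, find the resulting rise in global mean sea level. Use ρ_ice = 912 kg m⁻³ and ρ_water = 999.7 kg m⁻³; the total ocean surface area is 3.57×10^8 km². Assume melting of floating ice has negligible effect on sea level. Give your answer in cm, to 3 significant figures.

≈ 16.1 cm

Hala: 0.29 × 2.17×10^5 km³ × (912/999.7) = 5.741×10^4 km³ of water.
The Svaleg floating ice tongue is floating and already displaces its own weight of water, so its melt adds essentially nothing to sea level.
Eryell: 0.29 × 232 Gt = 6.728×10^13 kg; dividing by ρ_w = 999.7 kg m⁻³ gives 6.730×10^10 m³ of water.
Total added water ≈ 5.748×10^13 m³ over 3.57×10^14 m² → Δh = 0.161 m = 16.1 cm.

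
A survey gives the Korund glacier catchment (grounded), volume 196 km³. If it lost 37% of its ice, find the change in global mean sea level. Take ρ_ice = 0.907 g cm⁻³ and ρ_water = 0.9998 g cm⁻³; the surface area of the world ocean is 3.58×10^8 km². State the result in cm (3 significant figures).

Korund: 0.37 × 196 km³ × (907/999.8) = 65.79 km³ of water.
Spread over 3.58×10^14 m² of ocean, Δh = 6.579×10^10 / 3.58×10^14 = 1.84×10^-4 m = 0.0184 cm.

≈ 0.0184 cm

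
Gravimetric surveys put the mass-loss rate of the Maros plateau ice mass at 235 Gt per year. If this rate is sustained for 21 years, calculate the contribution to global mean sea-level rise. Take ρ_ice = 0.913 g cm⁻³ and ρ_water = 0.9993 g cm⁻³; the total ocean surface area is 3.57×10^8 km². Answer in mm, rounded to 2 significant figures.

Total mass lost = 235 Gt/yr × 21 yr = 4935 Gt = 4.935×10^15 kg.
ρ_w = 0.9993 g cm⁻³ = 999.3 kg m⁻³, so water volume = 4.935×10^15 / 999.3 = 4.938×10^12 m³.
Δh = 4.938×10^12 / 3.57×10^14 = 0.0138 m = 14 mm.

≈ 14 mm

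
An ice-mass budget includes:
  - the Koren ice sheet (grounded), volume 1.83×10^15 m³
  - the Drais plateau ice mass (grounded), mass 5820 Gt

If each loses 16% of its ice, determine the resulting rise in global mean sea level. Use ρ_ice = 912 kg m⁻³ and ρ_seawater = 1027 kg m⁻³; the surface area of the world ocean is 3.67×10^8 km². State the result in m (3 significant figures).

≈ 0.711 m

Koren: 0.16 × 1.83×10^15 m³ × (912/1027) = 2.600×10^14 m³ of water.
Drais: 0.16 × 5820 Gt = 9.312×10^14 kg; dividing by ρ_w = 1027 kg m⁻³ gives 9.067×10^11 m³ of water.
Total added water ≈ 2.609×10^14 m³ over 3.67×10^14 m² → Δh = 0.711 m.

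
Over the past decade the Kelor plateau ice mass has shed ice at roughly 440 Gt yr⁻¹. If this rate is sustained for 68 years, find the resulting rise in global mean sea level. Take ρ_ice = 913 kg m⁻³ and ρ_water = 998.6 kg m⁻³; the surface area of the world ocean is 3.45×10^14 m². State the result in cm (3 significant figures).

≈ 8.68 cm

Total mass lost = 440 Gt/yr × 68 yr = 2.992×10^4 Gt = 2.992×10^16 kg.
ρ_w = 998.6 kg m⁻³, so water volume = 2.992×10^16 / 998.6 = 2.996×10^13 m³.
Δh = 2.996×10^13 / 3.45×10^14 = 0.0868 m = 8.68 cm.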